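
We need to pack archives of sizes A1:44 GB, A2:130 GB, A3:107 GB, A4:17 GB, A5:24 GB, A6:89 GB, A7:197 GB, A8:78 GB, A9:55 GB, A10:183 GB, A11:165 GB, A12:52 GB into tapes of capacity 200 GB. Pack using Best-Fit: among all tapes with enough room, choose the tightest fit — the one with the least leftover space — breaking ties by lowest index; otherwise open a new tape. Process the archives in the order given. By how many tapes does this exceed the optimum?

Best-Fit: [44,130,17] [107,24,55] [89,78] [197] [183] [165] [52] → 7 tapes.
Total size 1141 GB; any packing needs at least ⌈1141/200⌉ = 6 tapes.
An optimal packing achieves that bound: [197] [183,17] [165,24] [130,55] [107,89] [78,52,44] → 6 tapes.
Excess: 7 − 6 = 1.

1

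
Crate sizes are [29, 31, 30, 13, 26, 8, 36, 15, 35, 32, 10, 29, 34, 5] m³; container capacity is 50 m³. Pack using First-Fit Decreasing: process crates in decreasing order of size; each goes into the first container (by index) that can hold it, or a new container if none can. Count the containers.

9

Sorted descending: 36, 35, 34, 32, 31, 30, 29, 29, 26, 15, 13, 10, 8, 5.
Put 36 m³ in container 1; 14 m³ remain.
Put 35 m³ in container 2; 15 m³ remain.
Put 34 m³ in container 3; 16 m³ remain.
Put 32 m³ in container 4; 18 m³ remain.
Put 31 m³ in container 5; 19 m³ remain.
Put 30 m³ in container 6; 20 m³ remain.
Put 29 m³ in container 7; 21 m³ remain.
Put 29 m³ in container 8; 21 m³ remain.
Put 26 m³ in container 9; 24 m³ remain.
Put 15 m³ in container 2; 0 m³ remain.
Put 13 m³ in container 1; 1 m³ remain.
Put 10 m³ in container 3; 6 m³ remain.
Put 8 m³ in container 4; 10 m³ remain.
Put 5 m³ in container 3; 1 m³ remain.
Final containers: [36,13] [35,15] [34,10,5] [32,8] [31] [30] [29] [29] [26].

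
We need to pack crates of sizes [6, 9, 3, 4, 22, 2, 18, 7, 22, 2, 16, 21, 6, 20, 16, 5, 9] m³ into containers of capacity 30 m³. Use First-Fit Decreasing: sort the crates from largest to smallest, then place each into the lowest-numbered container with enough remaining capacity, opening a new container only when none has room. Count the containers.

Sorted descending: 22, 22, 21, 20, 18, 16, 16, 9, 9, 7, 6, 6, 5, 4, 3, 2, 2.
22 m³ → container 1 (remaining 8 m³)
22 m³ → container 2 (remaining 8 m³)
21 m³ → container 3 (remaining 9 m³)
20 m³ → container 4 (remaining 10 m³)
18 m³ → container 5 (remaining 12 m³)
16 m³ → container 6 (remaining 14 m³)
16 m³ → container 7 (remaining 14 m³)
9 m³ → container 3 (remaining 0 m³)
9 m³ → container 4 (remaining 1 m³)
7 m³ → container 1 (remaining 1 m³)
6 m³ → container 2 (remaining 2 m³)
6 m³ → container 5 (remaining 6 m³)
5 m³ → container 5 (remaining 1 m³)
4 m³ → container 6 (remaining 10 m³)
3 m³ → container 6 (remaining 7 m³)
2 m³ → container 2 (remaining 0 m³)
2 m³ → container 6 (remaining 5 m³)
Final containers: [22,7] [22,6,2] [21,9] [20,9] [18,6,5] [16,4,3,2] [16].

7 containers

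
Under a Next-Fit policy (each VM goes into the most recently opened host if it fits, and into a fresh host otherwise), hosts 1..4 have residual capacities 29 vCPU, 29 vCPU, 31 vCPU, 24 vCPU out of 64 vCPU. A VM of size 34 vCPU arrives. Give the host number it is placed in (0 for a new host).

Next-Fit only looks at host 4, which has 24 vCPU free.
34 vCPU does not fit, so a new host is opened.

0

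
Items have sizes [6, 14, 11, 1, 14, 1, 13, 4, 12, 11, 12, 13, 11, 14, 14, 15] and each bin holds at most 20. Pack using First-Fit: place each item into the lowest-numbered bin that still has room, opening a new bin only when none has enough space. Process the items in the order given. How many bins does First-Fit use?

12

Put 6 in bin 1; 14 remain.
Put 14 in bin 1; 0 remain.
Put 11 in bin 2; 9 remain.
Put 1 in bin 2; 8 remain.
Put 14 in bin 3; 6 remain.
Put 1 in bin 2; 7 remain.
Put 13 in bin 4; 7 remain.
Put 4 in bin 2; 3 remain.
Put 12 in bin 5; 8 remain.
Put 11 in bin 6; 9 remain.
Put 12 in bin 7; 8 remain.
Put 13 in bin 8; 7 remain.
Put 11 in bin 9; 9 remain.
Put 14 in bin 10; 6 remain.
Put 14 in bin 11; 6 remain.
Put 15 in bin 12; 5 remain.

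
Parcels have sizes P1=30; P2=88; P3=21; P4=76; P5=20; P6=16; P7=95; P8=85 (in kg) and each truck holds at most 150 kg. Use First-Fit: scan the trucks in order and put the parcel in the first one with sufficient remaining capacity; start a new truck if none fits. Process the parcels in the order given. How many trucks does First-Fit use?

4

Put P1 (30 kg) in truck 1; 120 kg remain.
Put P2 (88 kg) in truck 1; 32 kg remain.
Put P3 (21 kg) in truck 1; 11 kg remain.
Put P4 (76 kg) in truck 2; 74 kg remain.
Put P5 (20 kg) in truck 2; 54 kg remain.
Put P6 (16 kg) in truck 2; 38 kg remain.
Put P7 (95 kg) in truck 3; 55 kg remain.
Put P8 (85 kg) in truck 4; 65 kg remain.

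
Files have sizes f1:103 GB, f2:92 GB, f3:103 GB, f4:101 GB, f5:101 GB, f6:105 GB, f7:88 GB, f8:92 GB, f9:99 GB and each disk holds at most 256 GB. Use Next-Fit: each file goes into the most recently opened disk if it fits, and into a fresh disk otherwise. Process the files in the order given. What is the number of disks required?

5

f1 (103 GB) → disk 1 (remaining 153 GB)
f2 (92 GB) → disk 1 (remaining 61 GB)
f3 (103 GB) → disk 2 (remaining 153 GB)
f4 (101 GB) → disk 2 (remaining 52 GB)
f5 (101 GB) → disk 3 (remaining 155 GB)
f6 (105 GB) → disk 3 (remaining 50 GB)
f7 (88 GB) → disk 4 (remaining 168 GB)
f8 (92 GB) → disk 4 (remaining 76 GB)
f9 (99 GB) → disk 5 (remaining 157 GB)
Final disks: [103,92] [103,101] [101,105] [88,92] [99].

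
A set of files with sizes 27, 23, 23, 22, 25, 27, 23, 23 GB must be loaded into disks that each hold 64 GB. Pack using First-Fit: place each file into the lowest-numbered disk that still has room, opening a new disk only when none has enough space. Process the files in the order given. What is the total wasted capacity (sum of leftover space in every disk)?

63

Put 27 GB in disk 1; 37 GB remain.
Put 23 GB in disk 1; 14 GB remain.
Put 23 GB in disk 2; 41 GB remain.
Put 22 GB in disk 2; 19 GB remain.
Put 25 GB in disk 3; 39 GB remain.
Put 27 GB in disk 3; 12 GB remain.
Put 23 GB in disk 4; 41 GB remain.
Put 23 GB in disk 4; 18 GB remain.
4 disks × 64 GB = 256 GB; used 193 GB; unused 63 GB.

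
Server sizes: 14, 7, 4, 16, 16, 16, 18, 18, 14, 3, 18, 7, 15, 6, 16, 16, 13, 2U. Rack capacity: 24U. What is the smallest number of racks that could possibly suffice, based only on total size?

10

Total size = 14 + 7 + 4 + 16 + 16 + 16 + 18 + 18 + 14 + 3 + 18 + 7 + 15 + 6 + 16 + 16 + 13 + 2 = 219U.
⌈219 / 24⌉ = 10.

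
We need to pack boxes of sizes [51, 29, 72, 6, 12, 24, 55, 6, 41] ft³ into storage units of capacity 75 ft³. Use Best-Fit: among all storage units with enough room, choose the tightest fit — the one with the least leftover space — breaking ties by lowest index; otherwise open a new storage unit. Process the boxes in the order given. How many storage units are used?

51 ft³ → storage unit 1 (remaining 24 ft³)
29 ft³ → storage unit 2 (remaining 46 ft³)
72 ft³ → storage unit 3 (remaining 3 ft³)
6 ft³ → storage unit 1 (remaining 18 ft³)
12 ft³ → storage unit 1 (remaining 6 ft³)
24 ft³ → storage unit 2 (remaining 22 ft³)
55 ft³ → storage unit 4 (remaining 20 ft³)
6 ft³ → storage unit 1 (remaining 0 ft³)
41 ft³ → storage unit 5 (remaining 34 ft³)
Final storage units: [51,6,12,6] [29,24] [72] [55] [41].

5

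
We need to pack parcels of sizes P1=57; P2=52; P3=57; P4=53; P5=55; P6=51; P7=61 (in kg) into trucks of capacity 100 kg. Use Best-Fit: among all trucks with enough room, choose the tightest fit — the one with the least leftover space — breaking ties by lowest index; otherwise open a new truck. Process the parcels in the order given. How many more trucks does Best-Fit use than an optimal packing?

Best-Fit: [57] [52] [57] [53] [55] [51] [61] → 7 trucks.
7 parcels exceed 50 kg (half the capacity), and no two of those can share a truck, so at least 7 trucks are needed.
So 7 is already optimal.

0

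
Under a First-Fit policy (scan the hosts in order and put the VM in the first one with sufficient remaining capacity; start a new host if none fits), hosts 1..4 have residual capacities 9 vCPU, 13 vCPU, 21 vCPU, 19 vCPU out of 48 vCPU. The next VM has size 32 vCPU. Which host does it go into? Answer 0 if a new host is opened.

No host has ≥ 32 vCPU free, so a new host is opened.

0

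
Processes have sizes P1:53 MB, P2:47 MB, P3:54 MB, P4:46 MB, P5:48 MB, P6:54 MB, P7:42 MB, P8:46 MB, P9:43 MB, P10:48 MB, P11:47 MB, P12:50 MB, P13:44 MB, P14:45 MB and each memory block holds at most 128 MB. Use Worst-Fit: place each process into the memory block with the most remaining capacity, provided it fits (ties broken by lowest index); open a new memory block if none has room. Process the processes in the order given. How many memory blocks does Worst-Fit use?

7

memory block 1: place P1 (53 MB), 75 MB left
memory block 1: place P2 (47 MB), 28 MB left
memory block 2: place P3 (54 MB), 74 MB left
memory block 2: place P4 (46 MB), 28 MB left
memory block 3: place P5 (48 MB), 80 MB left
memory block 3: place P6 (54 MB), 26 MB left
memory block 4: place P7 (42 MB), 86 MB left
memory block 4: place P8 (46 MB), 40 MB left
memory block 5: place P9 (43 MB), 85 MB left
memory block 5: place P10 (48 MB), 37 MB left
memory block 6: place P11 (47 MB), 81 MB left
memory block 6: place P12 (50 MB), 31 MB left
memory block 7: place P13 (44 MB), 84 MB left
memory block 7: place P14 (45 MB), 39 MB left
Final memory blocks: [53,47] [54,46] [48,54] [42,46] [43,48] [47,50] [44,45].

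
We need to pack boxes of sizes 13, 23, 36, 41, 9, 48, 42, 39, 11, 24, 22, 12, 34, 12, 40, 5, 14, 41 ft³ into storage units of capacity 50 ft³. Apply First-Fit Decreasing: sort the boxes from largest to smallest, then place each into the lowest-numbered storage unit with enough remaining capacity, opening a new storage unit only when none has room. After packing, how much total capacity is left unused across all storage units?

34

Sorted descending: 48, 42, 41, 41, 40, 39, 36, 34, 24, 23, 22, 14, 13, 12, 12, 11, 9, 5.
48 ft³ → storage unit 1 (remaining 2 ft³)
42 ft³ → storage unit 2 (remaining 8 ft³)
41 ft³ → storage unit 3 (remaining 9 ft³)
41 ft³ → storage unit 4 (remaining 9 ft³)
40 ft³ → storage unit 5 (remaining 10 ft³)
39 ft³ → storage unit 6 (remaining 11 ft³)
36 ft³ → storage unit 7 (remaining 14 ft³)
34 ft³ → storage unit 8 (remaining 16 ft³)
24 ft³ → storage unit 9 (remaining 26 ft³)
23 ft³ → storage unit 9 (remaining 3 ft³)
22 ft³ → storage unit 10 (remaining 28 ft³)
14 ft³ → storage unit 7 (remaining 0 ft³)
13 ft³ → storage unit 8 (remaining 3 ft³)
12 ft³ → storage unit 10 (remaining 16 ft³)
12 ft³ → storage unit 10 (remaining 4 ft³)
11 ft³ → storage unit 6 (remaining 0 ft³)
9 ft³ → storage unit 3 (remaining 0 ft³)
5 ft³ → storage unit 2 (remaining 3 ft³)
10 storage units × 50 ft³ = 500 ft³; used 466 ft³; unused 34 ft³.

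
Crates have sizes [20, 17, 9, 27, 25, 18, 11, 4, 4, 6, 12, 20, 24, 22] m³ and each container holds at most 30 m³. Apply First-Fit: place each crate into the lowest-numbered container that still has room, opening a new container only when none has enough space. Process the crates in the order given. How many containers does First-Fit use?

9 containers

container 1: place 20 m³, 10 m³ left
container 2: place 17 m³, 13 m³ left
container 1: place 9 m³, 1 m³ left
container 3: place 27 m³, 3 m³ left
container 4: place 25 m³, 5 m³ left
container 5: place 18 m³, 12 m³ left
container 2: place 11 m³, 2 m³ left
container 4: place 4 m³, 1 m³ left
container 5: place 4 m³, 8 m³ left
container 5: place 6 m³, 2 m³ left
container 6: place 12 m³, 18 m³ left
container 7: place 20 m³, 10 m³ left
container 8: place 24 m³, 6 m³ left
container 9: place 22 m³, 8 m³ left
Final containers: [20,9] [17,11] [27] [25,4] [18,4,6] [12] [20] [24] [22].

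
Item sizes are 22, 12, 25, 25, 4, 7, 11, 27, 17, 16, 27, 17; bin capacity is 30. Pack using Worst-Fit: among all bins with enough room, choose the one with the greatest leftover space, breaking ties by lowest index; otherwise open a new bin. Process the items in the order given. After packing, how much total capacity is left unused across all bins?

60

22 → bin 1 (remaining 8)
12 → bin 2 (remaining 18)
25 → bin 3 (remaining 5)
25 → bin 4 (remaining 5)
4 → bin 2 (remaining 14)
7 → bin 2 (remaining 7)
11 → bin 5 (remaining 19)
27 → bin 6 (remaining 3)
17 → bin 5 (remaining 2)
16 → bin 7 (remaining 14)
27 → bin 8 (remaining 3)
17 → bin 9 (remaining 13)
9 bins × 30 = 270; used 210; unused 60.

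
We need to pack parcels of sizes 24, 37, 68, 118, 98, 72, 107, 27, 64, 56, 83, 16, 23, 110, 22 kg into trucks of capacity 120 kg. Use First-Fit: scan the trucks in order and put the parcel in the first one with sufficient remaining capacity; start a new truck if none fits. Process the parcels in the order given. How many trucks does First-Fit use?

truck 1: place 24 kg, 96 kg left
truck 1: place 37 kg, 59 kg left
truck 2: place 68 kg, 52 kg left
truck 3: place 118 kg, 2 kg left
truck 4: place 98 kg, 22 kg left
truck 5: place 72 kg, 48 kg left
truck 6: place 107 kg, 13 kg left
truck 1: place 27 kg, 32 kg left
truck 7: place 64 kg, 56 kg left
truck 7: place 56 kg, 0 kg left
truck 8: place 83 kg, 37 kg left
truck 1: place 16 kg, 16 kg left
truck 2: place 23 kg, 29 kg left
truck 9: place 110 kg, 10 kg left
truck 2: place 22 kg, 7 kg left

9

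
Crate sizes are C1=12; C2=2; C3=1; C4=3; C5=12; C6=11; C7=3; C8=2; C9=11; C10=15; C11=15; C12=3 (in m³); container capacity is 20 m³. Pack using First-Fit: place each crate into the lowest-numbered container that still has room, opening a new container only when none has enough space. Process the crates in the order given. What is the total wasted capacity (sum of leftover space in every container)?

30

C1 (12 m³) → container 1 (remaining 8 m³)
C2 (2 m³) → container 1 (remaining 6 m³)
C3 (1 m³) → container 1 (remaining 5 m³)
C4 (3 m³) → container 1 (remaining 2 m³)
C5 (12 m³) → container 2 (remaining 8 m³)
C6 (11 m³) → container 3 (remaining 9 m³)
C7 (3 m³) → container 2 (remaining 5 m³)
C8 (2 m³) → container 1 (remaining 0 m³)
C9 (11 m³) → container 4 (remaining 9 m³)
C10 (15 m³) → container 5 (remaining 5 m³)
C11 (15 m³) → container 6 (remaining 5 m³)
C12 (3 m³) → container 2 (remaining 2 m³)
6 containers × 20 m³ = 120 m³; used 90 m³; unused 30 m³.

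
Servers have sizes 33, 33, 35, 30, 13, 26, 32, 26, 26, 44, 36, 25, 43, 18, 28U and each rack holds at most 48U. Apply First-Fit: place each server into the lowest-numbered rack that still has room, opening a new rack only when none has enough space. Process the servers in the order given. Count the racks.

13

Put 33U in rack 1; 15U remain.
Put 33U in rack 2; 15U remain.
Put 35U in rack 3; 13U remain.
Put 30U in rack 4; 18U remain.
Put 13U in rack 1; 2U remain.
Put 26U in rack 5; 22U remain.
Put 32U in rack 6; 16U remain.
Put 26U in rack 7; 22U remain.
Put 26U in rack 8; 22U remain.
Put 44U in rack 9; 4U remain.
Put 36U in rack 10; 12U remain.
Put 25U in rack 11; 23U remain.
Put 43U in rack 12; 5U remain.
Put 18U in rack 4; 0U remain.
Put 28U in rack 13; 20U remain.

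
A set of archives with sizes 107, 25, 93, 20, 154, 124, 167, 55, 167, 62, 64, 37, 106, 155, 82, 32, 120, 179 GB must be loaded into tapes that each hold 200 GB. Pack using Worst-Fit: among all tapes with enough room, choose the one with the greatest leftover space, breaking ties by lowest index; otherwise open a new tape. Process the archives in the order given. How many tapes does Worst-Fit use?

tape 1: place 107 GB, 93 GB left
tape 1: place 25 GB, 68 GB left
tape 2: place 93 GB, 107 GB left
tape 2: place 20 GB, 87 GB left
tape 3: place 154 GB, 46 GB left
tape 4: place 124 GB, 76 GB left
tape 5: place 167 GB, 33 GB left
tape 2: place 55 GB, 32 GB left
tape 6: place 167 GB, 33 GB left
tape 4: place 62 GB, 14 GB left
tape 1: place 64 GB, 4 GB left
tape 3: place 37 GB, 9 GB left
tape 7: place 106 GB, 94 GB left
tape 8: place 155 GB, 45 GB left
tape 7: place 82 GB, 12 GB left
tape 8: place 32 GB, 13 GB left
tape 9: place 120 GB, 80 GB left
tape 10: place 179 GB, 21 GB left

10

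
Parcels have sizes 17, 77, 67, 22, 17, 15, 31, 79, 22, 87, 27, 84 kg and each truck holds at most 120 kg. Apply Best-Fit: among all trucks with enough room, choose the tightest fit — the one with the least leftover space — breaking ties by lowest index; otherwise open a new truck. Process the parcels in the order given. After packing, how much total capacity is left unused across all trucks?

Put 17 kg in truck 1; 103 kg remain.
Put 77 kg in truck 1; 26 kg remain.
Put 67 kg in truck 2; 53 kg remain.
Put 22 kg in truck 1; 4 kg remain.
Put 17 kg in truck 2; 36 kg remain.
Put 15 kg in truck 2; 21 kg remain.
Put 31 kg in truck 3; 89 kg remain.
Put 79 kg in truck 3; 10 kg remain.
Put 22 kg in truck 4; 98 kg remain.
Put 87 kg in truck 4; 11 kg remain.
Put 27 kg in truck 5; 93 kg remain.
Put 84 kg in truck 5; 9 kg remain.
5 trucks × 120 kg = 600 kg; used 545 kg; unused 55 kg.

55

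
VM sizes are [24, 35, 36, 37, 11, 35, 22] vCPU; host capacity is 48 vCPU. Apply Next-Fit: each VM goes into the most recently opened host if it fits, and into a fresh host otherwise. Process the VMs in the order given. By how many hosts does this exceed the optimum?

1

Next-Fit: [24] [35] [36] [37,11] [35] [22] → 6 hosts.
Total size 200 vCPU; any packing needs at least ⌈200/48⌉ = 5 hosts.
An optimal packing achieves that bound: [37,11] [36] [35] [35] [24,22] → 5 hosts.
Excess: 6 − 5 = 1.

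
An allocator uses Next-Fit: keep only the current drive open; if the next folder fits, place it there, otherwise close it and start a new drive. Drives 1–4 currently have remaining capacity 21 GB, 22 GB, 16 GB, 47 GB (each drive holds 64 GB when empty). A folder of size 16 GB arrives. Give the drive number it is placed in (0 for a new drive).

4

Next-Fit only looks at drive 4, which has 47 GB free.
16 GB fits there.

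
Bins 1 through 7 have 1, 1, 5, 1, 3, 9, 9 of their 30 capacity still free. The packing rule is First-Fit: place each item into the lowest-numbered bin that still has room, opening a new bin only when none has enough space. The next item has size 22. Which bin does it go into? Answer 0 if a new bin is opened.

No bin has ≥ 22 free, so a new bin is opened.

0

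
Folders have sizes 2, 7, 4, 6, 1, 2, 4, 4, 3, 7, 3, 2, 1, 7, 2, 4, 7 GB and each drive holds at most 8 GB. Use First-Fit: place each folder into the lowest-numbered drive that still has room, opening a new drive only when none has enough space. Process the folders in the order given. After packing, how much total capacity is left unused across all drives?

drive 1: place 2 GB, 6 GB left
drive 2: place 7 GB, 1 GB left
drive 1: place 4 GB, 2 GB left
drive 3: place 6 GB, 2 GB left
drive 1: place 1 GB, 1 GB left
drive 3: place 2 GB, 0 GB left
drive 4: place 4 GB, 4 GB left
drive 4: place 4 GB, 0 GB left
drive 5: place 3 GB, 5 GB left
drive 6: place 7 GB, 1 GB left
drive 5: place 3 GB, 2 GB left
drive 5: place 2 GB, 0 GB left
drive 1: place 1 GB, 0 GB left
drive 7: place 7 GB, 1 GB left
drive 8: place 2 GB, 6 GB left
drive 8: place 4 GB, 2 GB left
drive 9: place 7 GB, 1 GB left
9 drives × 8 GB = 72 GB; used 66 GB; unused 6 GB.

6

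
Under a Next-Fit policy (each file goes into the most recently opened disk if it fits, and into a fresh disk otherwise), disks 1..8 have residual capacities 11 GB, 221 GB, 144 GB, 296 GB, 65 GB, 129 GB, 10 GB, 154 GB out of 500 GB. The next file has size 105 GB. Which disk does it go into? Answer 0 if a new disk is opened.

Next-Fit only looks at disk 8, which has 154 GB free.
105 GB fits there.

8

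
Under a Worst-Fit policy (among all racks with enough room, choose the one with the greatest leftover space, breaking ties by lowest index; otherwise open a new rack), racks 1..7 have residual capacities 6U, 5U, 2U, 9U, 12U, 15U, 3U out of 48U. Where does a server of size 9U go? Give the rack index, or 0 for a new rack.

6

Racks with room: rack 4 (9U), rack 5 (12U), rack 6 (15U).
Most room is rack 6 with 15U free.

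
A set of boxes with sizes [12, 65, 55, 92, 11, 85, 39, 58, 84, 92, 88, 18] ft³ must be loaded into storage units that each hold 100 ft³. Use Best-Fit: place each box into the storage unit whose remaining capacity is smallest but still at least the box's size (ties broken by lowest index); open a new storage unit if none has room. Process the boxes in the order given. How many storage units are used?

8 storage units

Put 12 ft³ in storage unit 1; 88 ft³ remain.
Put 65 ft³ in storage unit 1; 23 ft³ remain.
Put 55 ft³ in storage unit 2; 45 ft³ remain.
Put 92 ft³ in storage unit 3; 8 ft³ remain.
Put 11 ft³ in storage unit 1; 12 ft³ remain.
Put 85 ft³ in storage unit 4; 15 ft³ remain.
Put 39 ft³ in storage unit 2; 6 ft³ remain.
Put 58 ft³ in storage unit 5; 42 ft³ remain.
Put 84 ft³ in storage unit 6; 16 ft³ remain.
Put 92 ft³ in storage unit 7; 8 ft³ remain.
Put 88 ft³ in storage unit 8; 12 ft³ remain.
Put 18 ft³ in storage unit 5; 24 ft³ remain.
Final storage units: [12,65,11] [55,39] [92] [85] [58,18] [84] [92] [88].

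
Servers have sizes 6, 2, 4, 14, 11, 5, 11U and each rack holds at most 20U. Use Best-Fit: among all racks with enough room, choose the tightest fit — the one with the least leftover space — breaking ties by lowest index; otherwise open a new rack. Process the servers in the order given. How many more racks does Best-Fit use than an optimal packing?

1

Best-Fit: [6,2,4] [14,5] [11] [11] → 4 racks.
Total size 53U; any packing needs at least ⌈53/20⌉ = 3 racks.
An optimal packing achieves that bound: [14,6] [11,5,4] [11,2] → 3 racks.
Excess: 4 − 3 = 1.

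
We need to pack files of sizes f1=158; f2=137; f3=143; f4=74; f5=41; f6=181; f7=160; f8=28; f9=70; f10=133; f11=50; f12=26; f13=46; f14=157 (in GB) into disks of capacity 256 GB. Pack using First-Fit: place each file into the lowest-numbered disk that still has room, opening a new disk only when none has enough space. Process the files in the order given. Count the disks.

Put f1 (158 GB) in disk 1; 98 GB remain.
Put f2 (137 GB) in disk 2; 119 GB remain.
Put f3 (143 GB) in disk 3; 113 GB remain.
Put f4 (74 GB) in disk 1; 24 GB remain.
Put f5 (41 GB) in disk 2; 78 GB remain.
Put f6 (181 GB) in disk 4; 75 GB remain.
Put f7 (160 GB) in disk 5; 96 GB remain.
Put f8 (28 GB) in disk 2; 50 GB remain.
Put f9 (70 GB) in disk 3; 43 GB remain.
Put f10 (133 GB) in disk 6; 123 GB remain.
Put f11 (50 GB) in disk 2; 0 GB remain.
Put f12 (26 GB) in disk 3; 17 GB remain.
Put f13 (46 GB) in disk 4; 29 GB remain.
Put f14 (157 GB) in disk 7; 99 GB remain.
Final disks: [158,74] [137,41,28,50] [143,70,26] [181,46] [160] [133] [157].

7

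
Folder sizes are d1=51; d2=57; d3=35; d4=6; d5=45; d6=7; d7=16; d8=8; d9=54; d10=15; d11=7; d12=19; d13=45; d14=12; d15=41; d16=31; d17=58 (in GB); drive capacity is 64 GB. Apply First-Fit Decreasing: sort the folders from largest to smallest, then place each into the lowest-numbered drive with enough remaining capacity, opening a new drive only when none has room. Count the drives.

Sorted descending: 58, 57, 54, 51, 45, 45, 41, 35, 31, 19, 16, 15, 12, 8, 7, 7, 6.
drive 1: place 58 GB, 6 GB left
drive 2: place 57 GB, 7 GB left
drive 3: place 54 GB, 10 GB left
drive 4: place 51 GB, 13 GB left
drive 5: place 45 GB, 19 GB left
drive 6: place 45 GB, 19 GB left
drive 7: place 41 GB, 23 GB left
drive 8: place 35 GB, 29 GB left
drive 9: place 31 GB, 33 GB left
drive 5: place 19 GB, 0 GB left
drive 6: place 16 GB, 3 GB left
drive 7: place 15 GB, 8 GB left
drive 4: place 12 GB, 1 GB left
drive 3: place 8 GB, 2 GB left
drive 2: place 7 GB, 0 GB left
drive 7: place 7 GB, 1 GB left
drive 1: place 6 GB, 0 GB left
Final drives: [58,6] [57,7] [54,8] [51,12] [45,19] [45,16] [41,15,7] [35] [31].

9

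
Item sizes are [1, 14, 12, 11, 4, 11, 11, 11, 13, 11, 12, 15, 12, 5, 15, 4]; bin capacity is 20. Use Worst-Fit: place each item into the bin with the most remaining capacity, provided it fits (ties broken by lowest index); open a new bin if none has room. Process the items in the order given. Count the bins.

12 bins

1 → bin 1 (remaining 19)
14 → bin 1 (remaining 5)
12 → bin 2 (remaining 8)
11 → bin 3 (remaining 9)
4 → bin 3 (remaining 5)
11 → bin 4 (remaining 9)
11 → bin 5 (remaining 9)
11 → bin 6 (remaining 9)
13 → bin 7 (remaining 7)
11 → bin 8 (remaining 9)
12 → bin 9 (remaining 8)
15 → bin 10 (remaining 5)
12 → bin 11 (remaining 8)
5 → bin 4 (remaining 4)
15 → bin 12 (remaining 5)
4 → bin 5 (remaining 5)
Final bins: [1,14] [12] [11,4] [11,5] [11,4] [11] [13] [11] [12] [15] [12] [15].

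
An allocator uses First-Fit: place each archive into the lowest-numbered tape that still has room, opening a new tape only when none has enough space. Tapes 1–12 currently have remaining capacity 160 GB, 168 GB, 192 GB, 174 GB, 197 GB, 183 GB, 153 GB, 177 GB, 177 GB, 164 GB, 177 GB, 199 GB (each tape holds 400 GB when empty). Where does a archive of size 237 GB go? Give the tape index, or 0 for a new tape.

No tape has ≥ 237 GB free, so a new tape is opened.

0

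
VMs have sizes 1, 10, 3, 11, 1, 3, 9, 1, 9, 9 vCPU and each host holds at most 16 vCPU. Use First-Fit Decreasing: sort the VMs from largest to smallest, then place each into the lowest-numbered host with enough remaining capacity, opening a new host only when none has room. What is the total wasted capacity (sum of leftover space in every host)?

Sorted descending: 11, 10, 9, 9, 9, 3, 3, 1, 1, 1.
11 vCPU → host 1 (remaining 5 vCPU)
10 vCPU → host 2 (remaining 6 vCPU)
9 vCPU → host 3 (remaining 7 vCPU)
9 vCPU → host 4 (remaining 7 vCPU)
9 vCPU → host 5 (remaining 7 vCPU)
3 vCPU → host 1 (remaining 2 vCPU)
3 vCPU → host 2 (remaining 3 vCPU)
1 vCPU → host 1 (remaining 1 vCPU)
1 vCPU → host 1 (remaining 0 vCPU)
1 vCPU → host 2 (remaining 2 vCPU)
5 hosts × 16 vCPU = 80 vCPU; used 57 vCPU; unused 23 vCPU.

23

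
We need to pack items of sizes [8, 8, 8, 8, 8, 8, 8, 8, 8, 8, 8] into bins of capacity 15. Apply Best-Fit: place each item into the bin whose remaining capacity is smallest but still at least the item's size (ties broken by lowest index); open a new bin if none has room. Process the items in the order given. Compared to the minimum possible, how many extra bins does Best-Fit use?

Best-Fit: [8] [8] [8] [8] [8] [8] [8] [8] [8] [8] [8] → 11 bins.
11 items exceed 7.5 (half the capacity), and no two of those can share a bin, so at least 11 bins are needed.
So 11 is already optimal.

0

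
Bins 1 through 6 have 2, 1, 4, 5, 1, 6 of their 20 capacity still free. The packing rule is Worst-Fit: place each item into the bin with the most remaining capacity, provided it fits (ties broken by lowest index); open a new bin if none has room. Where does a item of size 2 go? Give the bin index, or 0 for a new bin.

Bins with room: bin 1 (2), bin 3 (4), bin 4 (5), bin 6 (6).
Most room is bin 6 with 6 free.

6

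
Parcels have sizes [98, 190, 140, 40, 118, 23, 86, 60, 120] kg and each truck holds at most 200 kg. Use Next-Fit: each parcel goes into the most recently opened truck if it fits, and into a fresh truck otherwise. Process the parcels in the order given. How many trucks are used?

6

Put 98 kg in truck 1; 102 kg remain.
Put 190 kg in truck 2; 10 kg remain.
Put 140 kg in truck 3; 60 kg remain.
Put 40 kg in truck 3; 20 kg remain.
Put 118 kg in truck 4; 82 kg remain.
Put 23 kg in truck 4; 59 kg remain.
Put 86 kg in truck 5; 114 kg remain.
Put 60 kg in truck 5; 54 kg remain.
Put 120 kg in truck 6; 80 kg remain.
Final trucks: [98] [190] [140,40] [118,23] [86,60] [120].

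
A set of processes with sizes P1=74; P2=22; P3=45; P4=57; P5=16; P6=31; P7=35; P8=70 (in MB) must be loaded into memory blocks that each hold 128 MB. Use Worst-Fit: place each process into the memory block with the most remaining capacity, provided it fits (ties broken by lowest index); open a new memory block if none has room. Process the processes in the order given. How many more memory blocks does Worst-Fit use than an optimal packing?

1

Worst-Fit: [74,22,16] [45,57] [31,35] [70] → 4 memory blocks.
Total size 350 MB; any packing needs at least ⌈350/128⌉ = 3 memory blocks.
An optimal packing achieves that bound: [74,45] [70,57] [35,31,22,16] → 3 memory blocks.
Excess: 4 − 3 = 1.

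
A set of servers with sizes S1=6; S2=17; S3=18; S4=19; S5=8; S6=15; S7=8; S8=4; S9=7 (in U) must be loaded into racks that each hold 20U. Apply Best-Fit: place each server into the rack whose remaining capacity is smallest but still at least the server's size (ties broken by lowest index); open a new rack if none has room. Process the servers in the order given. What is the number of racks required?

6

rack 1: place S1 (6U), 14U left
rack 2: place S2 (17U), 3U left
rack 3: place S3 (18U), 2U left
rack 4: place S4 (19U), 1U left
rack 1: place S5 (8U), 6U left
rack 5: place S6 (15U), 5U left
rack 6: place S7 (8U), 12U left
rack 5: place S8 (4U), 1U left
rack 6: place S9 (7U), 5U left
Final racks: [6,8] [17] [18] [19] [15,4] [8,7].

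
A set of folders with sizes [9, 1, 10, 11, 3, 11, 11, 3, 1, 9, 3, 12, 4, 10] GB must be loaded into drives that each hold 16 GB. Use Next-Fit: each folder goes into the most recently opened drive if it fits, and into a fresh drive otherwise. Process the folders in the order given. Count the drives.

Put 9 GB in drive 1; 7 GB remain.
Put 1 GB in drive 1; 6 GB remain.
Put 10 GB in drive 2; 6 GB remain.
Put 11 GB in drive 3; 5 GB remain.
Put 3 GB in drive 3; 2 GB remain.
Put 11 GB in drive 4; 5 GB remain.
Put 11 GB in drive 5; 5 GB remain.
Put 3 GB in drive 5; 2 GB remain.
Put 1 GB in drive 5; 1 GB remain.
Put 9 GB in drive 6; 7 GB remain.
Put 3 GB in drive 6; 4 GB remain.
Put 12 GB in drive 7; 4 GB remain.
Put 4 GB in drive 7; 0 GB remain.
Put 10 GB in drive 8; 6 GB remain.

8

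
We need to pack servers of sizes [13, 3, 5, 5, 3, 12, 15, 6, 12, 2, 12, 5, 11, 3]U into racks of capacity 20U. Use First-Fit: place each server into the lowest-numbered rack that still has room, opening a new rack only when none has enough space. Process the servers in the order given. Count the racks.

7

13U → rack 1 (remaining 7U)
3U → rack 1 (remaining 4U)
5U → rack 2 (remaining 15U)
5U → rack 2 (remaining 10U)
3U → rack 1 (remaining 1U)
12U → rack 3 (remaining 8U)
15U → rack 4 (remaining 5U)
6U → rack 2 (remaining 4U)
12U → rack 5 (remaining 8U)
2U → rack 2 (remaining 2U)
12U → rack 6 (remaining 8U)
5U → rack 3 (remaining 3U)
11U → rack 7 (remaining 9U)
3U → rack 3 (remaining 0U)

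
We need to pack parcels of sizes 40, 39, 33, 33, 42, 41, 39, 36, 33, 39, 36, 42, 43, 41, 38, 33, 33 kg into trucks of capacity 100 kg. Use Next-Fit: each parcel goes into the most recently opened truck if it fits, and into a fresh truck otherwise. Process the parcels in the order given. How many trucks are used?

truck 1: place 40 kg, 60 kg left
truck 1: place 39 kg, 21 kg left
truck 2: place 33 kg, 67 kg left
truck 2: place 33 kg, 34 kg left
truck 3: place 42 kg, 58 kg left
truck 3: place 41 kg, 17 kg left
truck 4: place 39 kg, 61 kg left
truck 4: place 36 kg, 25 kg left
truck 5: place 33 kg, 67 kg left
truck 5: place 39 kg, 28 kg left
truck 6: place 36 kg, 64 kg left
truck 6: place 42 kg, 22 kg left
truck 7: place 43 kg, 57 kg left
truck 7: place 41 kg, 16 kg left
truck 8: place 38 kg, 62 kg left
truck 8: place 33 kg, 29 kg left
truck 9: place 33 kg, 67 kg left

9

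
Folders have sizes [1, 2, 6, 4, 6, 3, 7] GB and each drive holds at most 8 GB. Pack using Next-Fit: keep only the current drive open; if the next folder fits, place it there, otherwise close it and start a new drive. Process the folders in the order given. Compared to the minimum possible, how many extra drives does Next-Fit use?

2

Next-Fit: [1,2] [6] [4] [6] [3] [7] → 6 drives.
Total size 29 GB; any packing needs at least ⌈29/8⌉ = 4 drives.
An optimal packing achieves that bound: [7,1] [6,2] [6] [4,3] → 4 drives.
Excess: 6 − 4 = 2.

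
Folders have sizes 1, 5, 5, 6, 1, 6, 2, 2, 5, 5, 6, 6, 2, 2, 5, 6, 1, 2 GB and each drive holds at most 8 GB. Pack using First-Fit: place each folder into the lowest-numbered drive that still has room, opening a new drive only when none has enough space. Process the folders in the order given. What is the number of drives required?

drive 1: place 1 GB, 7 GB left
drive 1: place 5 GB, 2 GB left
drive 2: place 5 GB, 3 GB left
drive 3: place 6 GB, 2 GB left
drive 1: place 1 GB, 1 GB left
drive 4: place 6 GB, 2 GB left
drive 2: place 2 GB, 1 GB left
drive 3: place 2 GB, 0 GB left
drive 5: place 5 GB, 3 GB left
drive 6: place 5 GB, 3 GB left
drive 7: place 6 GB, 2 GB left
drive 8: place 6 GB, 2 GB left
drive 4: place 2 GB, 0 GB left
drive 5: place 2 GB, 1 GB left
drive 9: place 5 GB, 3 GB left
drive 10: place 6 GB, 2 GB left
drive 1: place 1 GB, 0 GB left
drive 6: place 2 GB, 1 GB left

10 drives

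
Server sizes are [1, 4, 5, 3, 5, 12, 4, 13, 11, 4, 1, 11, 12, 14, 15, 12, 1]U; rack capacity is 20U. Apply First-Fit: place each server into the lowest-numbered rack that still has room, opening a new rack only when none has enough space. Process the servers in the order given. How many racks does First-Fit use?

9

rack 1: place 1U, 19U left
rack 1: place 4U, 15U left
rack 1: place 5U, 10U left
rack 1: place 3U, 7U left
rack 1: place 5U, 2U left
rack 2: place 12U, 8U left
rack 2: place 4U, 4U left
rack 3: place 13U, 7U left
rack 4: place 11U, 9U left
rack 2: place 4U, 0U left
rack 1: place 1U, 1U left
rack 5: place 11U, 9U left
rack 6: place 12U, 8U left
rack 7: place 14U, 6U left
rack 8: place 15U, 5U left
rack 9: place 12U, 8U left
rack 1: place 1U, 0U left
Final racks: [1,4,5,3,5,1,1] [12,4,4] [13] [11] [11] [12] [14] [15] [12].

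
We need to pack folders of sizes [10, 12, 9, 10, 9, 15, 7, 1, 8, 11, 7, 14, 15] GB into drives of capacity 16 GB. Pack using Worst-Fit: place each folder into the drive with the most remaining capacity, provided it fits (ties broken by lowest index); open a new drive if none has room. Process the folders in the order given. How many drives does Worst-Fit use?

10

10 GB → drive 1 (remaining 6 GB)
12 GB → drive 2 (remaining 4 GB)
9 GB → drive 3 (remaining 7 GB)
10 GB → drive 4 (remaining 6 GB)
9 GB → drive 5 (remaining 7 GB)
15 GB → drive 6 (remaining 1 GB)
7 GB → drive 3 (remaining 0 GB)
1 GB → drive 5 (remaining 6 GB)
8 GB → drive 7 (remaining 8 GB)
11 GB → drive 8 (remaining 5 GB)
7 GB → drive 7 (remaining 1 GB)
14 GB → drive 9 (remaining 2 GB)
15 GB → drive 10 (remaining 1 GB)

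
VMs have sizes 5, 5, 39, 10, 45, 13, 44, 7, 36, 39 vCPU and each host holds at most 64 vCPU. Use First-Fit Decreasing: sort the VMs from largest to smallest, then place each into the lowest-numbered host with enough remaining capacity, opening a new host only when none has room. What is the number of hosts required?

Sorted descending: 45, 44, 39, 39, 36, 13, 10, 7, 5, 5.
Put 45 vCPU in host 1; 19 vCPU remain.
Put 44 vCPU in host 2; 20 vCPU remain.
Put 39 vCPU in host 3; 25 vCPU remain.
Put 39 vCPU in host 4; 25 vCPU remain.
Put 36 vCPU in host 5; 28 vCPU remain.
Put 13 vCPU in host 1; 6 vCPU remain.
Put 10 vCPU in host 2; 10 vCPU remain.
Put 7 vCPU in host 2; 3 vCPU remain.
Put 5 vCPU in host 1; 1 vCPU remain.
Put 5 vCPU in host 3; 20 vCPU remain.
Final hosts: [45,13,5] [44,10,7] [39,5] [39] [36].

5 hosts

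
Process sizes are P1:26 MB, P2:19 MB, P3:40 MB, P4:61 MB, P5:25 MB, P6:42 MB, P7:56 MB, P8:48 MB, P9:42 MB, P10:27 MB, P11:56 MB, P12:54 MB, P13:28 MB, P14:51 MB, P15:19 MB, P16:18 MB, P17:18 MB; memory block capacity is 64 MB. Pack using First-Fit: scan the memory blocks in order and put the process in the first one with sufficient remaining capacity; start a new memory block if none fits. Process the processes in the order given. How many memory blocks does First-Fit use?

memory block 1: place P1 (26 MB), 38 MB left
memory block 1: place P2 (19 MB), 19 MB left
memory block 2: place P3 (40 MB), 24 MB left
memory block 3: place P4 (61 MB), 3 MB left
memory block 4: place P5 (25 MB), 39 MB left
memory block 5: place P6 (42 MB), 22 MB left
memory block 6: place P7 (56 MB), 8 MB left
memory block 7: place P8 (48 MB), 16 MB left
memory block 8: place P9 (42 MB), 22 MB left
memory block 4: place P10 (27 MB), 12 MB left
memory block 9: place P11 (56 MB), 8 MB left
memory block 10: place P12 (54 MB), 10 MB left
memory block 11: place P13 (28 MB), 36 MB left
memory block 12: place P14 (51 MB), 13 MB left
memory block 1: place P15 (19 MB), 0 MB left
memory block 2: place P16 (18 MB), 6 MB left
memory block 5: place P17 (18 MB), 4 MB left
Final memory blocks: [26,19,19] [40,18] [61] [25,27] [42,18] [56] [48] [42] [56] [54] [28] [51].

12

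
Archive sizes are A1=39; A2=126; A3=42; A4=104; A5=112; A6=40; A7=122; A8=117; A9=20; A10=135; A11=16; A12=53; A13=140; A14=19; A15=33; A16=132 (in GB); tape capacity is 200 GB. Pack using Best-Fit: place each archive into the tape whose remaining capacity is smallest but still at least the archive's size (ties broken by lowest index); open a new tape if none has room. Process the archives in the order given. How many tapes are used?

A1 (39 GB) → tape 1 (remaining 161 GB)
A2 (126 GB) → tape 1 (remaining 35 GB)
A3 (42 GB) → tape 2 (remaining 158 GB)
A4 (104 GB) → tape 2 (remaining 54 GB)
A5 (112 GB) → tape 3 (remaining 88 GB)
A6 (40 GB) → tape 2 (remaining 14 GB)
A7 (122 GB) → tape 4 (remaining 78 GB)
A8 (117 GB) → tape 5 (remaining 83 GB)
A9 (20 GB) → tape 1 (remaining 15 GB)
A10 (135 GB) → tape 6 (remaining 65 GB)
A11 (16 GB) → tape 6 (remaining 49 GB)
A12 (53 GB) → tape 4 (remaining 25 GB)
A13 (140 GB) → tape 7 (remaining 60 GB)
A14 (19 GB) → tape 4 (remaining 6 GB)
A15 (33 GB) → tape 6 (remaining 16 GB)
A16 (132 GB) → tape 8 (remaining 68 GB)
Final tapes: [39,126,20] [42,104,40] [112] [122,53,19] [117] [135,16,33] [140] [132].

8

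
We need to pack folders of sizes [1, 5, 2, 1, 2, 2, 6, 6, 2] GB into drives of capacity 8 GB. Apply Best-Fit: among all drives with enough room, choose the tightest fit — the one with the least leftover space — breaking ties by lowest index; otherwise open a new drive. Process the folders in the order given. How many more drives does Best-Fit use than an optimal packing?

Best-Fit: [1,5,2] [1,2,2] [6,2] [6] → 4 drives.
Total size 27 GB; any packing needs at least ⌈27/8⌉ = 4 drives.
So 4 is already optimal.

0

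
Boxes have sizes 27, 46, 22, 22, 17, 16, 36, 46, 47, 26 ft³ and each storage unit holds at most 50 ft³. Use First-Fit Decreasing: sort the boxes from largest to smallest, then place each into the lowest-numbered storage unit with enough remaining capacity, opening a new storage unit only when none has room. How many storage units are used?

7

Sorted descending: 47, 46, 46, 36, 27, 26, 22, 22, 17, 16.
47 ft³ → storage unit 1 (remaining 3 ft³)
46 ft³ → storage unit 2 (remaining 4 ft³)
46 ft³ → storage unit 3 (remaining 4 ft³)
36 ft³ → storage unit 4 (remaining 14 ft³)
27 ft³ → storage unit 5 (remaining 23 ft³)
26 ft³ → storage unit 6 (remaining 24 ft³)
22 ft³ → storage unit 5 (remaining 1 ft³)
22 ft³ → storage unit 6 (remaining 2 ft³)
17 ft³ → storage unit 7 (remaining 33 ft³)
16 ft³ → storage unit 7 (remaining 17 ft³)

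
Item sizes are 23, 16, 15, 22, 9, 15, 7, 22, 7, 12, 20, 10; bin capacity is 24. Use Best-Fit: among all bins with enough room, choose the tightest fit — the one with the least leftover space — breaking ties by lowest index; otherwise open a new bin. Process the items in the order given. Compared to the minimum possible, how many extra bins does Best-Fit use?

0

Best-Fit: [23] [16,7] [15,9] [22] [15,7] [22] [12,10] [20] → 8 bins.
Total size 178; any packing needs at least ⌈178/24⌉ = 8 bins.
So 8 is already optimal.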